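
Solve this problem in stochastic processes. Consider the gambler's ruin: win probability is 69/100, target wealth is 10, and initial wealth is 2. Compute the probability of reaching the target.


Gambler's ruin formula:
r = q/p = 0.3100/0.6900 = 0.4493
P(win) = (1 - r^i)/(1 - r^N)
= (1 - 0.4493^2)/(1 - 0.4493^10)
= 0.7984

0.7984


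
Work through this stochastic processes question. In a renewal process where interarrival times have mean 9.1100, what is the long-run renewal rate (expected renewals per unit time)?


Long-run renewal rate = 1/E(X)
= 1/9.1100
= 0.1098

0.1098


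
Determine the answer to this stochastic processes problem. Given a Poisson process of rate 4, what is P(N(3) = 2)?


P(N(t)=k) = (lambda*t)^k * exp(-lambda*t) / k!
lambda*t = 12
= 12^2 * exp(-12) / 2!
= 144 * 6.1442e-06 / 2
= 4.4238e-04

4.4238e-04


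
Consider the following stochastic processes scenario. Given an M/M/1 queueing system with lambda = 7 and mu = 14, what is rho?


rho = lambda/mu
= 7/14
= 0.5000

0.5000


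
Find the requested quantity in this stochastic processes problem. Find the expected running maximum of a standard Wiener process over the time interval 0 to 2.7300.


E(max B(s)) = sqrt(2t/pi)
= sqrt(2*2.7300/pi)
= sqrt(1.7380)
= 1.3183

1.3183


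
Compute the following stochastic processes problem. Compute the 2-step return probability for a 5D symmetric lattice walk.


P(return in 2 steps) = P(reverse first step) = 1/(2d)
= 1/10
= 0.1000

0.1000


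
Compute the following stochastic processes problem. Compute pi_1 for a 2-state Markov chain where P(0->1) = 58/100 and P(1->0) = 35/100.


Stationary distribution: pi_0 = p10/(p01+p10), pi_1 = p01/(p01+p10)
p01 = 0.5800, p10 = 0.3500
pi_1 = 0.6237

0.6237


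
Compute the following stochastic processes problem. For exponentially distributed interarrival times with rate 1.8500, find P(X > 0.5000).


P(X > t) = exp(-lambda * t)
= exp(-1.8500 * 0.5000)
= exp(-0.9250) = 0.3965

0.3965


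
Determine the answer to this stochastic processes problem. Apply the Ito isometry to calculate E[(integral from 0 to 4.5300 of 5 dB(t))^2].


By Ito isometry: E[(int f dB)^2] = int f^2 dt
= 5^2 * 4.5300
= 25 * 4.5300 = 113.2500

113.2500


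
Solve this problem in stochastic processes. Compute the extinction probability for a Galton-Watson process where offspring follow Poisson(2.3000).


Since mu = 2.3000 > 1, extinction prob q < 1.
Solve s = exp(mu*(s-1)) iteratively.
q = 0.1376

0.1376


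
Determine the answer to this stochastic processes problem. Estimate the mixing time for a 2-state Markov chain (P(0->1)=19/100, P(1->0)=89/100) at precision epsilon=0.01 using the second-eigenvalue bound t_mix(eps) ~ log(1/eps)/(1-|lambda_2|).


lambda_2 = |1 - p01 - p10| = |1 - 0.1900 - 0.8900| = 0.0800
t_mix ~ log(1/eps)/(1 - |lambda_2|)
= log(100)/(1 - 0.0800) = 4.6052/0.9200
= 5.0056

5.0056


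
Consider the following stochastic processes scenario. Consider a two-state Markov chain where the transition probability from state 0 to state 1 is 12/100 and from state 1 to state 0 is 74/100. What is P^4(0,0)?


Computing P^4 by matrix multiplication.
P = [[0.8800, 0.1200], [0.7400, 0.2600]]
After raising P to the power 4:
P^4(0,0) = 0.8605

0.8605


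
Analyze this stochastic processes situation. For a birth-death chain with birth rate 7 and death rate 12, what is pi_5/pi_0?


For birth-death process, pi_n/pi_0 = (lambda/mu)^n
= (7/12)^5
= 0.0675

0.0675


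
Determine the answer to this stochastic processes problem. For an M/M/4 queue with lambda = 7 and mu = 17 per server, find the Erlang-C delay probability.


a = lambda/mu = 0.4118
rho = a/c = 0.1029
Erlang-C formula applied:
C(c,a) = 8.8456e-04

8.8456e-04


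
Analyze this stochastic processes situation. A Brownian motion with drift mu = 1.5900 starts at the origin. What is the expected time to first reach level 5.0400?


Expected first passage time = a/mu
= 5.0400/1.5900
= 3.1698

3.1698


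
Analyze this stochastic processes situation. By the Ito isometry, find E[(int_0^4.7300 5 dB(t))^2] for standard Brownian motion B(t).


By Ito isometry: E[(int f dB)^2] = int f^2 dt
= 5^2 * 4.7300
= 25 * 4.7300 = 118.2500

118.2500


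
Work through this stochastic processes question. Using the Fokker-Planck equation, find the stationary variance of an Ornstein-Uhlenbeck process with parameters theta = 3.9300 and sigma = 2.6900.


Stationary variance = sigma^2 / (2*theta)
= 2.6900^2 / (2*3.9300)
= 7.2361 / 7.8600
= 0.9206

0.9206


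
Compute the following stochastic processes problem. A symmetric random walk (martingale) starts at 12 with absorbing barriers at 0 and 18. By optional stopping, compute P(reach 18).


By optional stopping theorem: E(M at tau) = M(0) = 12
P(hit 18)*18 + P(hit 0)*0 = 12
P(hit 18) = (12 - 0)/(18 - 0) = 2/3 = 0.6667

0.6667


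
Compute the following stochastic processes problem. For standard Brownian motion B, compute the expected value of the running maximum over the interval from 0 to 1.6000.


E(max B(s)) = sqrt(2t/pi)
= sqrt(2*1.6000/pi)
= sqrt(1.0186)
= 1.0093

1.0093


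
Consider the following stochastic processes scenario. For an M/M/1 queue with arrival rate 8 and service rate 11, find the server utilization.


rho = lambda/mu
= 8/11
= 0.7273

0.7273


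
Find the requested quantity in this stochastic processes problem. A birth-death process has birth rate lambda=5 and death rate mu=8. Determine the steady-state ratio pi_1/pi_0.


For birth-death process, pi_n/pi_0 = (lambda/mu)^n
= (5/8)^1
= 0.6250

0.6250


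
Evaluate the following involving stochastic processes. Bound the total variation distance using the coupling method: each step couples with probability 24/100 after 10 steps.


TV distance bound <= (1-delta)^n
= (1 - 0.2400)^10
= 0.7600^10
= 0.0643

0.0643


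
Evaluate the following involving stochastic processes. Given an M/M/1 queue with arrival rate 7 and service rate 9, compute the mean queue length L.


rho = 7/9 = 0.7778
L = rho/(1-rho)
= 0.7778/0.2222
= 3.5000

3.5000


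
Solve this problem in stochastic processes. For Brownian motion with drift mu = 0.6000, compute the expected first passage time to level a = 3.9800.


Expected first passage time = a/mu
= 3.9800/0.6000
= 6.6333

6.6333


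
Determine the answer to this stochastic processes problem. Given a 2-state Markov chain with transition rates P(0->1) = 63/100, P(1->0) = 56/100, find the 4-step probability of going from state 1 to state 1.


Computing P^4 by matrix multiplication.
P = [[0.3700, 0.6300], [0.5600, 0.4400]]
After raising P to the power 4:
P^4(1,1) = 0.5300

0.5300


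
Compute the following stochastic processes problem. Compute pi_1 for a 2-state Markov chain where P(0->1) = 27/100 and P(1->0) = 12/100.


Stationary distribution: pi_0 = p10/(p01+p10), pi_1 = p01/(p01+p10)
p01 = 0.2700, p10 = 0.1200
pi_1 = 0.6923

0.6923


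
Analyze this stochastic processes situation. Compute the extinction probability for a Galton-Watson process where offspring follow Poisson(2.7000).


Since mu = 2.7000 > 1, extinction prob q < 1.
Solve s = exp(mu*(s-1)) iteratively.
q = 0.0844

0.0844


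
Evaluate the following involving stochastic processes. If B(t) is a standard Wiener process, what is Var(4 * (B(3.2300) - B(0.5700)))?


Var(alpha*(B(t)-B(s))) = alpha^2 * (t-s)
= 4^2 * (3.2300 - 0.5700)
= 16 * 2.6600
= 42.5600

42.5600


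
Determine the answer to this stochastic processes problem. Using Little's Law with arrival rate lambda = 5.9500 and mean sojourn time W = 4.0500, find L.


Little's Law: L = lambda * W
= 5.9500 * 4.0500
= 24.0975

24.0975


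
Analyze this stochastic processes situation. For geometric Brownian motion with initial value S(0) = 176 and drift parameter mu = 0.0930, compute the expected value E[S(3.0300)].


E[S(t)] = S(0) * exp(mu * t)
= 176 * exp(0.0930 * 3.0300)
= 176 * 1.3255
= 233.2881

233.2881


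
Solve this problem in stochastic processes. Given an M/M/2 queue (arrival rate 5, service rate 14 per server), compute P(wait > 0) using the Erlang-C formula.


a = lambda/mu = 0.3571
rho = a/c = 0.1786
Erlang-C formula applied:
C(c,a) = 0.0541

0.0541


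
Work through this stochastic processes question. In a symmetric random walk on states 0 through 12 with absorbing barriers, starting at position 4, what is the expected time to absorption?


For symmetric RW on 0,...,N with absorbing barriers, E(i) = i*(N-i)
E(4) = 4 * 8 = 32

32


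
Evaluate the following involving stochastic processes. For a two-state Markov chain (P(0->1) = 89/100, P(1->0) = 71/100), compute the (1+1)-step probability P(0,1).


P^2 = P^1 * P^1
Computing via matrix multiplication of the transition matrix.
Entry (0,1) of P^2 = 0.3560

0.3560


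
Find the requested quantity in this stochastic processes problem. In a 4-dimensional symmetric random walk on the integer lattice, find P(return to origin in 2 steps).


P(return in 2 steps) = P(reverse first step) = 1/(2d)
= 1/8
= 0.1250

0.1250


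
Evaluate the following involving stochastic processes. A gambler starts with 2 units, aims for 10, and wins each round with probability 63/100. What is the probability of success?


Gambler's ruin formula:
r = q/p = 0.3700/0.6300 = 0.5873
P(win) = (1 - r^i)/(1 - r^N)
= (1 - 0.5873^2)/(1 - 0.5873^10)
= 0.6583

0.6583


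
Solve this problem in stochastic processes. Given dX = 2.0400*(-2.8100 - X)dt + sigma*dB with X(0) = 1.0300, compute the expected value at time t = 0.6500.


E[X(t)] = mu + (X(0) - mu)*exp(-theta*t)
= -2.8100 + (1.0300 - -2.8100)*exp(-2.0400*0.6500)
= -2.8100 + 3.8400 * 0.2655
= -1.7903

-1.7903


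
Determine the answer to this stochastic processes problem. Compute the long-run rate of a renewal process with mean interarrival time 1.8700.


Long-run renewal rate = 1/E(X)
= 1/1.8700
= 0.5348

0.5348


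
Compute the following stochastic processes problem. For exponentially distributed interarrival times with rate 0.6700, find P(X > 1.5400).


P(X > t) = exp(-lambda * t)
= exp(-0.6700 * 1.5400)
= exp(-1.0318) = 0.3564

0.3564


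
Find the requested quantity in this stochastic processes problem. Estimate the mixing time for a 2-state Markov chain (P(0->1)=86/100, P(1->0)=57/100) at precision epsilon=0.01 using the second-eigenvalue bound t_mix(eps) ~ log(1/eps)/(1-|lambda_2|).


lambda_2 = |1 - p01 - p10| = |1 - 0.8600 - 0.5700| = 0.4300
t_mix ~ log(1/eps)/(1 - |lambda_2|)
= log(100)/(1 - 0.4300) = 4.6052/0.5700
= 8.0792

8.0792


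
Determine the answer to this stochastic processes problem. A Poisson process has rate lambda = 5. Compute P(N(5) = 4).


P(N(t)=k) = (lambda*t)^k * exp(-lambda*t) / k!
lambda*t = 25
= 25^4 * exp(-25) / 4!
= 390625 * 1.3888e-11 / 24
= 2.2604e-07

2.2604e-07


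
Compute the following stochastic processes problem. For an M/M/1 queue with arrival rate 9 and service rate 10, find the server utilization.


rho = lambda/mu
= 9/10
= 0.9000

0.9000


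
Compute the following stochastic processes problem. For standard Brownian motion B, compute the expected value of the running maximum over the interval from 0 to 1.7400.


E(max B(s)) = sqrt(2t/pi)
= sqrt(2*1.7400/pi)
= sqrt(1.1077)
= 1.0525

1.0525


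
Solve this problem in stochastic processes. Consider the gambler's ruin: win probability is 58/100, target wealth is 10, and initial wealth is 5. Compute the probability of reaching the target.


Gambler's ruin formula:
r = q/p = 0.4200/0.5800 = 0.7241
P(win) = (1 - r^i)/(1 - r^N)
= (1 - 0.7241^5)/(1 - 0.7241^10)
= 0.8339

0.8339


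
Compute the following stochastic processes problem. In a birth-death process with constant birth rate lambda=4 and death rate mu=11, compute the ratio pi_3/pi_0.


For birth-death process, pi_n/pi_0 = (lambda/mu)^n
= (4/11)^3
= 0.0481

0.0481


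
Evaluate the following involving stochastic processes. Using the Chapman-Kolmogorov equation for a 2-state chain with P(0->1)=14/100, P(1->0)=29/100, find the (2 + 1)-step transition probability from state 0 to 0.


P^3 = P^2 * P^1
Computing via matrix multiplication of the transition matrix.
Entry (0,0) of P^3 = 0.7347

0.7347


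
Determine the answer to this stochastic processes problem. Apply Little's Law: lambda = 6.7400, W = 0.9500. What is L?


Little's Law: L = lambda * W
= 6.7400 * 0.9500
= 6.4030

6.4030


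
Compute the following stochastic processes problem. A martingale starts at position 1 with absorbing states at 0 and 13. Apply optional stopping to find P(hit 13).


By optional stopping theorem: E(M at tau) = M(0) = 1
P(hit 13)*13 + P(hit 0)*0 = 1
P(hit 13) = (1 - 0)/(13 - 0) = 1/13 = 0.0769

0.0769


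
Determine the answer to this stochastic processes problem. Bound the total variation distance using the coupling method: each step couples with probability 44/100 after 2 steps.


TV distance bound <= (1-delta)^n
= (1 - 0.4400)^2
= 0.5600^2
= 0.3136

0.3136


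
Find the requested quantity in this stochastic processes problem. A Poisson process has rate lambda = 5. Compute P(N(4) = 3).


P(N(t)=k) = (lambda*t)^k * exp(-lambda*t) / k!
lambda*t = 20
= 20^3 * exp(-20) / 3!
= 8000 * 2.0612e-09 / 6
= 2.7482e-06

2.7482e-06


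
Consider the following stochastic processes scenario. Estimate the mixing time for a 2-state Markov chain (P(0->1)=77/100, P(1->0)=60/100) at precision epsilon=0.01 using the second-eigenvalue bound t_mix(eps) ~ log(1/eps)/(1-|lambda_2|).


lambda_2 = |1 - p01 - p10| = |1 - 0.7700 - 0.6000| = 0.3700
t_mix ~ log(1/eps)/(1 - |lambda_2|)
= log(100)/(1 - 0.3700) = 4.6052/0.6300
= 7.3098

7.3098


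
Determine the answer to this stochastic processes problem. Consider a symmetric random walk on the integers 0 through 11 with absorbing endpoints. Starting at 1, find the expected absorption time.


For symmetric RW on 0,...,N with absorbing barriers, E(i) = i*(N-i)
E(1) = 1 * 10 = 10

10


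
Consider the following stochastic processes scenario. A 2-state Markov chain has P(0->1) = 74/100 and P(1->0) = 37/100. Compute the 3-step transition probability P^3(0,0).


Computing P^3 by matrix multiplication.
P = [[0.2600, 0.7400], [0.3700, 0.6300]]
After raising P to the power 3:
P^3(0,0) = 0.3324

0.3324


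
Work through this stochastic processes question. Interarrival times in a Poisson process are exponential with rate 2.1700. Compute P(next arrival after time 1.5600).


P(X > t) = exp(-lambda * t)
= exp(-2.1700 * 1.5600)
= exp(-3.3852) = 0.0339

0.0339


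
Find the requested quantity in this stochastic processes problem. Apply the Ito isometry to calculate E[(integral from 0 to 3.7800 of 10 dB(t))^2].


By Ito isometry: E[(int f dB)^2] = int f^2 dt
= 10^2 * 3.7800
= 100 * 3.7800 = 378.0000

378.0000


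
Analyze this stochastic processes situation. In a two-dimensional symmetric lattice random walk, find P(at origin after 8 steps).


P = C(8,4)^2 / 4^8
= 70^2 / 65536
= 4900 / 65536
= 0.0748

0.0748


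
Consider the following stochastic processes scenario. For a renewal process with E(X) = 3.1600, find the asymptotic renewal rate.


Long-run renewal rate = 1/E(X)
= 1/3.1600
= 0.3165

0.3165


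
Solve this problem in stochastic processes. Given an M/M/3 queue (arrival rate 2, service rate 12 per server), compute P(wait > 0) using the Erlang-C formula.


a = lambda/mu = 0.1667
rho = a/c = 0.0556
Erlang-C formula applied:
C(c,a) = 6.9156e-04

6.9156e-04


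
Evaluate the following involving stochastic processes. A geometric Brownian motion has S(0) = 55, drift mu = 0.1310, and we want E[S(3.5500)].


E[S(t)] = S(0) * exp(mu * t)
= 55 * exp(0.1310 * 3.5500)
= 55 * 1.5921
= 87.5652

87.5652


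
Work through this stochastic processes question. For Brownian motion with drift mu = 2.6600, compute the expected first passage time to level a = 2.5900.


Expected first passage time = a/mu
= 2.5900/2.6600
= 0.9737

0.9737


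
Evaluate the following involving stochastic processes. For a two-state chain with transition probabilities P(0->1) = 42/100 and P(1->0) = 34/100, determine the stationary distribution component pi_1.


Stationary distribution: pi_0 = p10/(p01+p10), pi_1 = p01/(p01+p10)
p01 = 0.4200, p10 = 0.3400
pi_1 = 0.5526

0.5526


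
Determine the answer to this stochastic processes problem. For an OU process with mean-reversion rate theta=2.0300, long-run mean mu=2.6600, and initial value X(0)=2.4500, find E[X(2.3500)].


E[X(t)] = mu + (X(0) - mu)*exp(-theta*t)
= 2.6600 + (2.4500 - 2.6600)*exp(-2.0300*2.3500)
= 2.6600 + -0.2100 * 0.0085
= 2.6582

2.6582


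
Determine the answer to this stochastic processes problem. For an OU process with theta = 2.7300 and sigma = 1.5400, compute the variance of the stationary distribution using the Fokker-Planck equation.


Stationary variance = sigma^2 / (2*theta)
= 1.5400^2 / (2*2.7300)
= 2.3716 / 5.4600
= 0.4344

0.4344


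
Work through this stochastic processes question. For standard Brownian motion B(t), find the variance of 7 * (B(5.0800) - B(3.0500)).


Var(alpha*(B(t)-B(s))) = alpha^2 * (t-s)
= 7^2 * (5.0800 - 3.0500)
= 49 * 2.0300
= 99.4700

99.4700


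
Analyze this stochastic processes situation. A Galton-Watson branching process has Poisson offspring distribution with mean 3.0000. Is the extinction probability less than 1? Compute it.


Since mu = 3.0000 > 1, extinction prob q < 1.
Solve s = exp(mu*(s-1)) iteratively.
q = 0.0595

0.0595


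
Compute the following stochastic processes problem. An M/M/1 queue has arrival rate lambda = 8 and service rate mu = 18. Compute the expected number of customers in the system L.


rho = 8/18 = 0.4444
L = rho/(1-rho)
= 0.4444/0.5556
= 0.8000

0.8000


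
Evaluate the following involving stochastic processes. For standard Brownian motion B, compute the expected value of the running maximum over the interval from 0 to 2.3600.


E(max B(s)) = sqrt(2t/pi)
= sqrt(2*2.3600/pi)
= sqrt(1.5024)
= 1.2257

1.2257


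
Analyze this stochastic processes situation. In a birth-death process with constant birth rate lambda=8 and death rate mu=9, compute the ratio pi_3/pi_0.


For birth-death process, pi_n/pi_0 = (lambda/mu)^n
= (8/9)^3
= 0.7023

0.7023


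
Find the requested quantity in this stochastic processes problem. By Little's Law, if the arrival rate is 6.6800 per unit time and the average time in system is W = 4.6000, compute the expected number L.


Little's Law: L = lambda * W
= 6.6800 * 4.6000
= 30.7280

30.7280


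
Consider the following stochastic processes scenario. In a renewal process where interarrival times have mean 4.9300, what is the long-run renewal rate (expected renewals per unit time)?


Long-run renewal rate = 1/E(X)
= 1/4.9300
= 0.2028

0.2028


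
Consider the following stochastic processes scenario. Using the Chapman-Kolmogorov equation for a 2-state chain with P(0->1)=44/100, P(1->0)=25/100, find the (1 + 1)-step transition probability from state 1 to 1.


P^2 = P^1 * P^1
Computing via matrix multiplication of the transition matrix.
Entry (1,1) of P^2 = 0.6725

0.6725


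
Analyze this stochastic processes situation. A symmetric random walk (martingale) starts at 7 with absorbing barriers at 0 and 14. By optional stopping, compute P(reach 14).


By optional stopping theorem: E(M at tau) = M(0) = 7
P(hit 14)*14 + P(hit 0)*0 = 7
P(hit 14) = (7 - 0)/(14 - 0) = 1/2 = 0.5000

0.5000


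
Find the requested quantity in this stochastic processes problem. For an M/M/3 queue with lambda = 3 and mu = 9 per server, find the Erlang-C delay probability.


a = lambda/mu = 0.3333
rho = a/c = 0.1111
Erlang-C formula applied:
C(c,a) = 0.0050

0.0050


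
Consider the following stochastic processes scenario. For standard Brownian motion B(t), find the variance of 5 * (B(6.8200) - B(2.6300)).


Var(alpha*(B(t)-B(s))) = alpha^2 * (t-s)
= 5^2 * (6.8200 - 2.6300)
= 25 * 4.1900
= 104.7500

104.7500


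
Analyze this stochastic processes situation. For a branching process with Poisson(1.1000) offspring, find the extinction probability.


Since mu = 1.1000 > 1, extinction prob q < 1.
Solve s = exp(mu*(s-1)) iteratively.
q = 0.8239

0.8239


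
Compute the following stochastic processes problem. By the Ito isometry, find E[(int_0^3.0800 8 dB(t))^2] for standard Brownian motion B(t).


By Ito isometry: E[(int f dB)^2] = int f^2 dt
= 8^2 * 3.0800
= 64 * 3.0800 = 197.1200

197.1200


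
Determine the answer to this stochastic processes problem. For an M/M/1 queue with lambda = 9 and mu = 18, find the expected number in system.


rho = 9/18 = 0.5000
L = rho/(1-rho)
= 0.5000/0.5000
= 1.0000

1.0000


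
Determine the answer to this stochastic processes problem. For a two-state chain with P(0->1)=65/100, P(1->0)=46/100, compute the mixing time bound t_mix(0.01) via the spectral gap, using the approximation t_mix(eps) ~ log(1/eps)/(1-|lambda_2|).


lambda_2 = |1 - p01 - p10| = |1 - 0.6500 - 0.4600| = 0.1100
t_mix ~ log(1/eps)/(1 - |lambda_2|)
= log(100)/(1 - 0.1100) = 4.6052/0.8900
= 5.1743

5.1743


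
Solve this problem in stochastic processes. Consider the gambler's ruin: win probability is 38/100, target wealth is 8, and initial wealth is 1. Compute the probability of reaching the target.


Gambler's ruin formula:
r = q/p = 0.6200/0.3800 = 1.6316
P(win) = (1 - r^i)/(1 - r^N)
= (1 - 1.6316^1)/(1 - 1.6316^8)
= 0.0128

0.0128


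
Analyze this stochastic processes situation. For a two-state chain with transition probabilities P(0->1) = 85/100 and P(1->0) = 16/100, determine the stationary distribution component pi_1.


Stationary distribution: pi_0 = p10/(p01+p10), pi_1 = p01/(p01+p10)
p01 = 0.8500, p10 = 0.1600
pi_1 = 0.8416

0.8416


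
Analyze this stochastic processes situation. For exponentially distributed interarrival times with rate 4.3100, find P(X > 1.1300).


P(X > t) = exp(-lambda * t)
= exp(-4.3100 * 1.1300)
= exp(-4.8703) = 0.0077

0.0077


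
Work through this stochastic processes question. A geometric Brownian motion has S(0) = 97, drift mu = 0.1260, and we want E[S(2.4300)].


E[S(t)] = S(0) * exp(mu * t)
= 97 * exp(0.1260 * 2.4300)
= 97 * 1.3582
= 131.7480

131.7480


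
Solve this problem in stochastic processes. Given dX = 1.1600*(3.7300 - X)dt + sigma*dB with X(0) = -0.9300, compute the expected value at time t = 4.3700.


E[X(t)] = mu + (X(0) - mu)*exp(-theta*t)
= 3.7300 + (-0.9300 - 3.7300)*exp(-1.1600*4.3700)
= 3.7300 + -4.6600 * 0.0063
= 3.7007

3.7007


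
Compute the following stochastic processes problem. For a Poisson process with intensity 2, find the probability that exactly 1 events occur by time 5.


P(N(t)=k) = (lambda*t)^k * exp(-lambda*t) / k!
lambda*t = 10
= 10^1 * exp(-10) / 1!
= 10 * 4.5400e-05 / 1
= 4.5400e-04

4.5400e-04


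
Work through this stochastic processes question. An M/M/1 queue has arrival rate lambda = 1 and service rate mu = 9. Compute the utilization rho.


rho = lambda/mu
= 1/9
= 0.1111

0.1111


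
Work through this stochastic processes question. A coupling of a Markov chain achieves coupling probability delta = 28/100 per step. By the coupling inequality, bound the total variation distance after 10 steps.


TV distance bound <= (1-delta)^n
= (1 - 0.2800)^10
= 0.7200^10
= 0.0374

0.0374


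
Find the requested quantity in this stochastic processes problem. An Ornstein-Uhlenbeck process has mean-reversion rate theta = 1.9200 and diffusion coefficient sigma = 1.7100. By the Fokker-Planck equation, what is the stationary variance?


Stationary variance = sigma^2 / (2*theta)
= 1.7100^2 / (2*1.9200)
= 2.9241 / 3.8400
= 0.7615

0.7615


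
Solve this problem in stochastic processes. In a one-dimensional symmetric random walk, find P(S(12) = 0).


P(S(12) = 0) = C(12,6) / 4^6
= 924 / 4096
= 0.2256

0.2256


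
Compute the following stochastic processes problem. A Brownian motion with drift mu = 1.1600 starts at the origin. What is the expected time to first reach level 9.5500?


Expected first passage time = a/mu
= 9.5500/1.1600
= 8.2328

8.2328


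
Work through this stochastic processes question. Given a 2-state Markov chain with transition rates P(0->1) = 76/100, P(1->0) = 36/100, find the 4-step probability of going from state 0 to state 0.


Computing P^4 by matrix multiplication.
P = [[0.2400, 0.7600], [0.3600, 0.6400]]
After raising P to the power 4:
P^4(0,0) = 0.3216

0.3216


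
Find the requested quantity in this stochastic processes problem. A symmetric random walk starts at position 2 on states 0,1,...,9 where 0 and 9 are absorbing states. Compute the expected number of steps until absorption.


For symmetric RW on 0,...,N with absorbing barriers, E(i) = i*(N-i)
E(2) = 2 * 7 = 14

14


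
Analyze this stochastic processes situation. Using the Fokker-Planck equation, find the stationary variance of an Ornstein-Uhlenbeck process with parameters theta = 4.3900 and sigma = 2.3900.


Stationary variance = sigma^2 / (2*theta)
= 2.3900^2 / (2*4.3900)
= 5.7121 / 8.7800
= 0.6506

0.6506


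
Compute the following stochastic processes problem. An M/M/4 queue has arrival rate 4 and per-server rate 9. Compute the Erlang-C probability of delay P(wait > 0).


a = lambda/mu = 0.4444
rho = a/c = 0.1111
Erlang-C formula applied:
C(c,a) = 0.0012

0.0012


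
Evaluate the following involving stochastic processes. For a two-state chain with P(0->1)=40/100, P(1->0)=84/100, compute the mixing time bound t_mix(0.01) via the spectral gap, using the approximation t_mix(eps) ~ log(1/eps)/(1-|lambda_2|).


lambda_2 = |1 - p01 - p10| = |1 - 0.4000 - 0.8400| = 0.2400
t_mix ~ log(1/eps)/(1 - |lambda_2|)
= log(100)/(1 - 0.2400) = 4.6052/0.7600
= 6.0594

6.0594


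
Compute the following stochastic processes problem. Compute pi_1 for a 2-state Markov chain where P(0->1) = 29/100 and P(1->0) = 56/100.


Stationary distribution: pi_0 = p10/(p01+p10), pi_1 = p01/(p01+p10)
p01 = 0.2900, p10 = 0.5600
pi_1 = 0.3412

0.3412


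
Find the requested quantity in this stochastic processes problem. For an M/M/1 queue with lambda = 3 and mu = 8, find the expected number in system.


rho = 3/8 = 0.3750
L = rho/(1-rho)
= 0.3750/0.6250
= 0.6000

0.6000


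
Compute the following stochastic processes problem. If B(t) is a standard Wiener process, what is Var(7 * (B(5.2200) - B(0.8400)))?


Var(alpha*(B(t)-B(s))) = alpha^2 * (t-s)
= 7^2 * (5.2200 - 0.8400)
= 49 * 4.3800
= 214.6200

214.6200


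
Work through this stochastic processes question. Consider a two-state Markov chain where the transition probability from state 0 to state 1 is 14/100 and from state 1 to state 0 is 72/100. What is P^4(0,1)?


Computing P^4 by matrix multiplication.
P = [[0.8600, 0.1400], [0.7200, 0.2800]]
After raising P to the power 4:
P^4(0,1) = 0.1627

0.1627


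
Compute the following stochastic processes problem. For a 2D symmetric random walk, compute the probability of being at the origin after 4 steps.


P = C(4,2)^2 / 4^4
= 6^2 / 256
= 36 / 256
= 0.1406

0.1406


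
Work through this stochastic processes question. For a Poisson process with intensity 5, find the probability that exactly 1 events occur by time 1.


P(N(t)=k) = (lambda*t)^k * exp(-lambda*t) / k!
lambda*t = 5
= 5^1 * exp(-5) / 1!
= 5 * 0.0067 / 1
= 0.0337

0.0337


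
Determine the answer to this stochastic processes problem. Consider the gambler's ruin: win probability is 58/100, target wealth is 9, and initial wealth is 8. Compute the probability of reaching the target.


Gambler's ruin formula:
r = q/p = 0.4200/0.5800 = 0.7241
P(win) = (1 - r^i)/(1 - r^N)
= (1 - 0.7241^8)/(1 - 0.7241^9)
= 0.9779

0.9779


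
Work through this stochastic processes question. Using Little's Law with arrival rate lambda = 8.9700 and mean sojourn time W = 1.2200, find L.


Little's Law: L = lambda * W
= 8.9700 * 1.2200
= 10.9434

10.9434


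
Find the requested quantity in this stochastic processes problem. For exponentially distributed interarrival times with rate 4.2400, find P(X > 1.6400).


P(X > t) = exp(-lambda * t)
= exp(-4.2400 * 1.6400)
= exp(-6.9536) = 9.5519e-04

9.5519e-04


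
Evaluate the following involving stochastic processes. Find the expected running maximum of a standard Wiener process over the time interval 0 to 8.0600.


E(max B(s)) = sqrt(2t/pi)
= sqrt(2*8.0600/pi)
= sqrt(5.1312)
= 2.2652

2.2652


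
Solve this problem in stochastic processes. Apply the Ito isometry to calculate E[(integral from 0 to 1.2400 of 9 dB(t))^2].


By Ito isometry: E[(int f dB)^2] = int f^2 dt
= 9^2 * 1.2400
= 81 * 1.2400 = 100.4400

100.4400


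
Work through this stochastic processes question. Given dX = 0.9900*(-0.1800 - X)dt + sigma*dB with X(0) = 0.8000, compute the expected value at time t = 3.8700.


E[X(t)] = mu + (X(0) - mu)*exp(-theta*t)
= -0.1800 + (0.8000 - -0.1800)*exp(-0.9900*3.8700)
= -0.1800 + 0.9800 * 0.0217
= -0.1588

-0.1588


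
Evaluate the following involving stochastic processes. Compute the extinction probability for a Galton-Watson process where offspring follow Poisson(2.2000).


Since mu = 2.2000 > 1, extinction prob q < 1.
Solve s = exp(mu*(s-1)) iteratively.
q = 0.1563

0.1563


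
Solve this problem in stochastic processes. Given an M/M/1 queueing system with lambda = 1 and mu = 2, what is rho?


rho = lambda/mu
= 1/2
= 0.5000

0.5000


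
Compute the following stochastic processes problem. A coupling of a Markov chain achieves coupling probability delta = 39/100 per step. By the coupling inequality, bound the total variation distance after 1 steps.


TV distance bound <= (1-delta)^n
= (1 - 0.3900)^1
= 0.6100^1
= 0.6100

0.6100


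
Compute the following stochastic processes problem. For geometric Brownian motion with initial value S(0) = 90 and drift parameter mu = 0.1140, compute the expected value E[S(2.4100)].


E[S(t)] = S(0) * exp(mu * t)
= 90 * exp(0.1140 * 2.4100)
= 90 * 1.3162
= 118.4570

118.4570


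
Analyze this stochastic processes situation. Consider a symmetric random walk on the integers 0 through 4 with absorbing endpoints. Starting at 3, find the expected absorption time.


For symmetric RW on 0,...,N with absorbing barriers, E(i) = i*(N-i)
E(3) = 3 * 1 = 3

3


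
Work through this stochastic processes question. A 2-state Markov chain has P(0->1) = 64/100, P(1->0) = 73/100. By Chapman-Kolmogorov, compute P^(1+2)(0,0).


P^3 = P^1 * P^2
Computing via matrix multiplication of the transition matrix.
Entry (0,0) of P^3 = 0.5092

0.5092


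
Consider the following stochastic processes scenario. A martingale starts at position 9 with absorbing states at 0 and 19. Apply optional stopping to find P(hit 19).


By optional stopping theorem: E(M at tau) = M(0) = 9
P(hit 19)*19 + P(hit 0)*0 = 9
P(hit 19) = (9 - 0)/(19 - 0) = 9/19 = 0.4737

0.4737


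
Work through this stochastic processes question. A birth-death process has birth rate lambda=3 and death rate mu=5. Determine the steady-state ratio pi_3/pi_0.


For birth-death process, pi_n/pi_0 = (lambda/mu)^n
= (3/5)^3
= 0.2160

0.2160


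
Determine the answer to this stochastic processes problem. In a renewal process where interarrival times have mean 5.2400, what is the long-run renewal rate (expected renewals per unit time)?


Long-run renewal rate = 1/E(X)
= 1/5.2400
= 0.1908

0.1908


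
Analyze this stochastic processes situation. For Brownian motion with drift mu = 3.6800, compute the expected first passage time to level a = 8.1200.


Expected first passage time = a/mu
= 8.1200/3.6800
= 2.2065

2.2065


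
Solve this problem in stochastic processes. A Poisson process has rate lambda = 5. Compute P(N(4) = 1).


P(N(t)=k) = (lambda*t)^k * exp(-lambda*t) / k!
lambda*t = 20
= 20^1 * exp(-20) / 1!
= 20 * 2.0612e-09 / 1
= 4.1223e-08

4.1223e-08


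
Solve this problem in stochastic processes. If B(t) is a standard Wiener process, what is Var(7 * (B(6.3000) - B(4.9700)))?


Var(alpha*(B(t)-B(s))) = alpha^2 * (t-s)
= 7^2 * (6.3000 - 4.9700)
= 49 * 1.3300
= 65.1700

65.1700


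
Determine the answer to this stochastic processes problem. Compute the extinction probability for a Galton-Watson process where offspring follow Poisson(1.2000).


Since mu = 1.2000 > 1, extinction prob q < 1.
Solve s = exp(mu*(s-1)) iteratively.
q = 0.6863

0.6863


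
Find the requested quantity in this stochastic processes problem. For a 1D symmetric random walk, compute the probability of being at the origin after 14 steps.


P(S(14) = 0) = C(14,7) / 4^7
= 3432 / 16384
= 0.2095

0.2095


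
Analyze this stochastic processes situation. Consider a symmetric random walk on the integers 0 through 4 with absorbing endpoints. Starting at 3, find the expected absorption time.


For symmetric RW on 0,...,N with absorbing barriers, E(i) = i*(N-i)
E(3) = 3 * 1 = 3

3


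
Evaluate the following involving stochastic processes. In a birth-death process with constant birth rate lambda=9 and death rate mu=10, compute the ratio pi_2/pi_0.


For birth-death process, pi_n/pi_0 = (lambda/mu)^n
= (9/10)^2
= 0.8100

0.8100


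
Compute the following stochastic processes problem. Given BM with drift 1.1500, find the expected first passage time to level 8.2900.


Expected first passage time = a/mu
= 8.2900/1.1500
= 7.2087

7.2087


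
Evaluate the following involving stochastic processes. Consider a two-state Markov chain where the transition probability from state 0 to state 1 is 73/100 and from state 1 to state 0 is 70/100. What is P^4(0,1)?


Computing P^4 by matrix multiplication.
P = [[0.2700, 0.7300], [0.7000, 0.3000]]
After raising P to the power 4:
P^4(0,1) = 0.4930

0.4930


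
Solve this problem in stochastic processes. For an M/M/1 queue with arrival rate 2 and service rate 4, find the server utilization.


rho = lambda/mu
= 2/4
= 0.5000

0.5000


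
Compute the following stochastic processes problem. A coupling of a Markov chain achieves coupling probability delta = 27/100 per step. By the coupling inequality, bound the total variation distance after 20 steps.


TV distance bound <= (1-delta)^n
= (1 - 0.2700)^20
= 0.7300^20
= 0.0018

0.0018


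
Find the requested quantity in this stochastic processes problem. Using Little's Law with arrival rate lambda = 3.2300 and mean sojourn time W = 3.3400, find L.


Little's Law: L = lambda * W
= 3.2300 * 3.3400
= 10.7882

10.7882


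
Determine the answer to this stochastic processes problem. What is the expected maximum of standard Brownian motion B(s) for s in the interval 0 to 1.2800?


E(max B(s)) = sqrt(2t/pi)
= sqrt(2*1.2800/pi)
= sqrt(0.8149)
= 0.9027

0.9027


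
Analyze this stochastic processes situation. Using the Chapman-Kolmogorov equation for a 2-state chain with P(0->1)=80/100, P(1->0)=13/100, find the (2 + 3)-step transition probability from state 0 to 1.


P^5 = P^2 * P^3
Computing via matrix multiplication of the transition matrix.
Entry (0,1) of P^5 = 0.8602

0.8602


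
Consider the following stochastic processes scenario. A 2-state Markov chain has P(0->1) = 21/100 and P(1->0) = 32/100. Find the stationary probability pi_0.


Stationary distribution: pi_0 = p10/(p01+p10), pi_1 = p01/(p01+p10)
p01 = 0.2100, p10 = 0.3200
pi_0 = 0.6038

0.6038


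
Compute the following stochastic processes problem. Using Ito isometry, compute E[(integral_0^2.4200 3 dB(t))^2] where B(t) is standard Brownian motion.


By Ito isometry: E[(int f dB)^2] = int f^2 dt
= 3^2 * 2.4200
= 9 * 2.4200 = 21.7800

21.7800


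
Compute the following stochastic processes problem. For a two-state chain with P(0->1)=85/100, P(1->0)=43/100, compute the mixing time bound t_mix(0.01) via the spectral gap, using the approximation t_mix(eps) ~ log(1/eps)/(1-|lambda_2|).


lambda_2 = |1 - p01 - p10| = |1 - 0.8500 - 0.4300| = 0.2800
t_mix ~ log(1/eps)/(1 - |lambda_2|)
= log(100)/(1 - 0.2800) = 4.6052/0.7200
= 6.3961

6.3961


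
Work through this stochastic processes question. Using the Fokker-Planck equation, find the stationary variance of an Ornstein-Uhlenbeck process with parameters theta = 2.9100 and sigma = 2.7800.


Stationary variance = sigma^2 / (2*theta)
= 2.7800^2 / (2*2.9100)
= 7.7284 / 5.8200
= 1.3279

1.3279


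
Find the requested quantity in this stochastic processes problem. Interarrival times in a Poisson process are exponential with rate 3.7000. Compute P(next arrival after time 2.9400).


P(X > t) = exp(-lambda * t)
= exp(-3.7000 * 2.9400)
= exp(-10.8780) = 1.8869e-05

1.8869e-05


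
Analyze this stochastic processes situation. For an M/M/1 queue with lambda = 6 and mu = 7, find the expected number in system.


rho = 6/7 = 0.8571
L = rho/(1-rho)
= 0.8571/0.1429
= 6.0000

6.0000


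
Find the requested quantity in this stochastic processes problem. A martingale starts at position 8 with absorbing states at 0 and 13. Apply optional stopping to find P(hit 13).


By optional stopping theorem: E(M at tau) = M(0) = 8
P(hit 13)*13 + P(hit 0)*0 = 8
P(hit 13) = (8 - 0)/(13 - 0) = 8/13 = 0.6154

0.6154


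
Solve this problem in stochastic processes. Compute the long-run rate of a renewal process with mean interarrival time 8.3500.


Long-run renewal rate = 1/E(X)
= 1/8.3500
= 0.1198

0.1198


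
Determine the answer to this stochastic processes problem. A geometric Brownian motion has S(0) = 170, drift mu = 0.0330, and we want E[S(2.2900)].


E[S(t)] = S(0) * exp(mu * t)
= 170 * exp(0.0330 * 2.2900)
= 170 * 1.0785
= 183.3448

183.3448


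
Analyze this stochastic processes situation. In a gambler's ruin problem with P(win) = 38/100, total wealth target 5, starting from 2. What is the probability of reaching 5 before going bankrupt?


Gambler's ruin formula:
r = q/p = 0.6200/0.3800 = 1.6316
P(win) = (1 - r^i)/(1 - r^N)
= (1 - 1.6316^2)/(1 - 1.6316^5)
= 0.1574

0.1574


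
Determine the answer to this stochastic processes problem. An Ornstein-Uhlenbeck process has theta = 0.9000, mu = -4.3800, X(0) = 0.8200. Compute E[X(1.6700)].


E[X(t)] = mu + (X(0) - mu)*exp(-theta*t)
= -4.3800 + (0.8200 - -4.3800)*exp(-0.9000*1.6700)
= -4.3800 + 5.2000 * 0.2225
= -3.2232

-3.2232


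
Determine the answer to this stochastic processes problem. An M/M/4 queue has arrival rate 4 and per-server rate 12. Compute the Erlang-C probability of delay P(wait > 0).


a = lambda/mu = 0.3333
rho = a/c = 0.0833
Erlang-C formula applied:
C(c,a) = 4.0209e-04

4.0209e-04


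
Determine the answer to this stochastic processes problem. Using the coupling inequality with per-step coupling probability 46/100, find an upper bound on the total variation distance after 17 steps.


TV distance bound <= (1-delta)^n
= (1 - 0.4600)^17
= 0.5400^17
= 2.8229e-05

2.8229e-05


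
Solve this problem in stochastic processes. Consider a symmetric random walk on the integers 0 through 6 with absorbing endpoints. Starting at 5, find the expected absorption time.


For symmetric RW on 0,...,N with absorbing barriers, E(i) = i*(N-i)
E(5) = 5 * 1 = 5

5


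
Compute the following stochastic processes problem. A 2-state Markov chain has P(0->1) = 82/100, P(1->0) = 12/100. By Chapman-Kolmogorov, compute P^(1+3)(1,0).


P^4 = P^1 * P^3
Computing via matrix multiplication of the transition matrix.
Entry (1,0) of P^4 = 0.1277

0.1277


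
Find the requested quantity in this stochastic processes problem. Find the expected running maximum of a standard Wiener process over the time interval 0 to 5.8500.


E(max B(s)) = sqrt(2t/pi)
= sqrt(2*5.8500/pi)
= sqrt(3.7242)
= 1.9298

1.9298


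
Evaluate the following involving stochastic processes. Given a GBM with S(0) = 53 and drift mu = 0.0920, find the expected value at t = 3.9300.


E[S(t)] = S(0) * exp(mu * t)
= 53 * exp(0.0920 * 3.9300)
= 53 * 1.4356
= 76.0851

76.0851
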